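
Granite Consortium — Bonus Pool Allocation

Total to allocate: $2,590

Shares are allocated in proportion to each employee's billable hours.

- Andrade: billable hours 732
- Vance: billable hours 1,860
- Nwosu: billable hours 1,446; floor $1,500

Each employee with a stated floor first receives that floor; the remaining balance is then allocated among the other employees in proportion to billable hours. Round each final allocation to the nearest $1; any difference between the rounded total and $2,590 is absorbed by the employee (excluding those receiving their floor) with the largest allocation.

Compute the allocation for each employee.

Andrade: $308; Vance: $782; Nwosu: $1,500

Guaranteed amounts: Nwosu $1,500. Balance $1,090.
Balance split over remaining billable hours 2,592: Andrade 307.82 → $308; Vance 782.18 → $782.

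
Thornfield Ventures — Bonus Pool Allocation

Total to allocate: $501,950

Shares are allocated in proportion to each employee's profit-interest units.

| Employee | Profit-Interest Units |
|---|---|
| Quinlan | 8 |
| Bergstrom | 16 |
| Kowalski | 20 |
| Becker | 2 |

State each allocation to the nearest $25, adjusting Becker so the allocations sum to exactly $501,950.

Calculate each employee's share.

Quinlan: $87,300 · Bergstrom: $174,600 · Kowalski: $218,250 · Becker: $21,800

Profit-interest units total: 46.
Pro-rata amounts: Quinlan 8/46 × $501,950 = 87,295.65; Bergstrom 16/46 × $501,950 = 174,591.30; Kowalski 20/46 × $501,950 = 218,239.13; Becker 2/46 × $501,950 = 21,823.91.
At nearest $25: Quinlan $87,300; Bergstrom $174,600; Kowalski $218,250; Becker $21,825. Sum = $501,975.
Difference $501,950 − $501,975 = −$25 applied to Becker: Becker becomes $21,800.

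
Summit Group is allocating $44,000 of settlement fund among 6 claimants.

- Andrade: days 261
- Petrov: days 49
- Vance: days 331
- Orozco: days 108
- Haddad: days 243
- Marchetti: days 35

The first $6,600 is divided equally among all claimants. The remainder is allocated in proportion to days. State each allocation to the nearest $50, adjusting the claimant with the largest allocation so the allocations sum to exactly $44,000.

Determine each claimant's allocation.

Andrade: $10,600 | Petrov: $2,900 | Vance: $13,150 | Orozco: $5,050 | Haddad: $9,950 | Marchetti: $2,350

$6,600 shared equally gives $1,100 per claimant.
Remainder $37,400 by days (total 1,027): Andrade 9,504.77 → $9,500; Petrov 1,784.42 → $1,800; Vance 12,053.94 → $12,050; Orozco 3,933.01 → $3,950; Haddad 8,849.27 → $8,850; Marchetti 1,274.59 → $1,250.
Totals: Andrade $1,100 + $9,500 = $10,600; Petrov $1,100 + $1,800 = $2,900; Vance $1,100 + $12,050 = $13,150; Orozco $1,100 + $3,950 = $5,050; Haddad $1,100 + $8,850 = $9,950; Marchetti $1,100 + $1,250 = $2,350.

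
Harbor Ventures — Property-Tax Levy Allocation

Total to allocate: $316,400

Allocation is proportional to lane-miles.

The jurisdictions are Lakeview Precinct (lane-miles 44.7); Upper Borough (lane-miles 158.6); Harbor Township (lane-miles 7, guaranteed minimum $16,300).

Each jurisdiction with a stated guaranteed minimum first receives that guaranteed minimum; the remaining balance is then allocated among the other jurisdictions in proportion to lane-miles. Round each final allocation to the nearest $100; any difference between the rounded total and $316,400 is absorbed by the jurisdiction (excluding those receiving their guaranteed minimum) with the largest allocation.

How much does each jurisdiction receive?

Minimums first: Harbor Township $16,300. Residual $300,100.
Residual split over remaining lane-miles 203.3: Lakeview Precinct 65,983.62 → $66,000; Upper Borough 234,116.38 → $234,100.

Lakeview Precinct: $66,000; Upper Borough: $234,100; Harbor Township: $16,300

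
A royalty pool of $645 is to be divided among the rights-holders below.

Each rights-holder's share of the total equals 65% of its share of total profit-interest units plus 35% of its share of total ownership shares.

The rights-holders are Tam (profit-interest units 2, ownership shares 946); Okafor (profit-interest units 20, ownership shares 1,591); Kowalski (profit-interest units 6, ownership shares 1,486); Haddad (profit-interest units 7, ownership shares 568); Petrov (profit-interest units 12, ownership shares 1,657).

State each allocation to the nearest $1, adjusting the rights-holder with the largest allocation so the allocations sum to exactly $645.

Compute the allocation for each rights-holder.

Tam: $52 | Okafor: $236 | Kowalski: $107 | Haddad: $83 | Petrov: $167

Totals — profit-interest units 47, ownership shares 6,248.
Combined weights (65% profit-interest units + 35% ownership shares): Tam 0.0807; Okafor 0.3657; Kowalski 0.1662; Haddad 0.1286; Petrov 0.2588.
Raw shares: Tam 52.02; Okafor 235.89; Kowalski 107.21; Haddad 82.96; Petrov 166.91.
Rounded to nearest $1: Tam $52; Okafor $236; Kowalski $107; Haddad $83; Petrov $167. Sum = $645.
No rounding difference to absorb.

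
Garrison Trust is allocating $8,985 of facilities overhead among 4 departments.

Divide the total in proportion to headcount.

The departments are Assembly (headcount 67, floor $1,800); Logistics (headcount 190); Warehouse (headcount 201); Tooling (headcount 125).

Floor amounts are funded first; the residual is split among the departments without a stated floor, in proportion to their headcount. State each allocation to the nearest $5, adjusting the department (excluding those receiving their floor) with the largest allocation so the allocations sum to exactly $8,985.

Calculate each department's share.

Assembly: $1,800; Logistics: $2,645; Warehouse: $2,800; Tooling: $1,740

Minimums first: Assembly $1,800. Balance $7,185.
Balance split over remaining headcount 516: Logistics 2,645.64 → $2,645; Warehouse 2,798.81 → $2,800; Tooling 1,740.55 → $1,740.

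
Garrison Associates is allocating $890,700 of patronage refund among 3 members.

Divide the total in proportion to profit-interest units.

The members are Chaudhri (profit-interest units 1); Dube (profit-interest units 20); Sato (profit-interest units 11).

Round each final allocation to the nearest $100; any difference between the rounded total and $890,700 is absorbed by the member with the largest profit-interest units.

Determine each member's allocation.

Chaudhri: $27,800; Dube: $556,700; Sato: $306,200

Combined profit-interest units = 1 + 20 + 11 = 32.
Unrounded shares: Chaudhri 27,834.38; Dube 556,687.50; Sato 306,178.12.
At nearest $100: Chaudhri $27,800; Dube $556,700; Sato $306,200. Sum = $890,700.
No rounding difference to absorb.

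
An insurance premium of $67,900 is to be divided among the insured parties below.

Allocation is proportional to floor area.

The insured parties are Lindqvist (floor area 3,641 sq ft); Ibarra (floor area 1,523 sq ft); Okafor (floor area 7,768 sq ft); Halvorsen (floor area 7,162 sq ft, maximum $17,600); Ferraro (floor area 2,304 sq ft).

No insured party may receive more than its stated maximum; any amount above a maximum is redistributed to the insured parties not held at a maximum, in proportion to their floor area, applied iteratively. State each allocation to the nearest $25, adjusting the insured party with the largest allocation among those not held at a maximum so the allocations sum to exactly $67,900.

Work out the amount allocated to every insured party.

Lindqvist: $12,025; Ibarra: $5,025; Okafor: $25,650; Halvorsen: $17,600; Ferraro: $7,600

Total floor area = 22,398.
Unconstrained shares: Lindqvist 11,037.77; Ibarra 4,617.01; Okafor 23,548.85; Halvorsen 21,711.75; Ferraro 6,984.62.
Cap binds for Halvorsen ($17,600); remaining pool $50,300 reallocated over remaining floor area 15,236.
Remaining shares: Lindqvist 12,020.37 → $12,025; Ibarra 5,028.02 → $5,025; Okafor 25,645.21 → $25,650; Ferraro 7,606.41 → $7,600.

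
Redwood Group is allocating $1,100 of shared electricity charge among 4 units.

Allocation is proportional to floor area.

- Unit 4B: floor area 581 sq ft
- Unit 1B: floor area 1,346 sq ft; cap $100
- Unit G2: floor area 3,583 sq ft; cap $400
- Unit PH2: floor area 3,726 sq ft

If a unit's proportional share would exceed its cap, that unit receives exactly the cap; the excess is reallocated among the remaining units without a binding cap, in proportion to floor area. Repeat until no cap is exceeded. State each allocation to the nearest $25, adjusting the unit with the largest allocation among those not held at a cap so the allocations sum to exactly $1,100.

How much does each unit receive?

Combined floor area = 9,236.
Pro-rata shares before constraints: Unit 4B 69.20; Unit 1B 160.31; Unit G2 426.73; Unit PH2 443.76.
Held at cap: Unit 1B ($100), Unit G2 ($400); remaining pool $600 reallocated over remaining floor area 4,307.
Shares after redistribution: Unit 4B 80.94 → $75; Unit PH2 519.06 → $525.

Unit 4B: $75 · Unit 1B: $100 · Unit G2: $400 · Unit PH2: $525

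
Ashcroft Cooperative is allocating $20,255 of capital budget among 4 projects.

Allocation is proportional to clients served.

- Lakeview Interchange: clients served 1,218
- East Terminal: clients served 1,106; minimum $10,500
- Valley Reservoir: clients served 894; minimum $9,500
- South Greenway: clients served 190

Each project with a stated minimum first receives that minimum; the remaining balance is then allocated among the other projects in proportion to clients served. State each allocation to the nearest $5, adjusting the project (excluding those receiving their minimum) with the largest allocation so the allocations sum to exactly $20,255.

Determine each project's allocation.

Lakeview Interchange: $220 · East Terminal: $10,500 · Valley Reservoir: $9,500 · South Greenway: $35

Minimums first: East Terminal $10,500; Valley Reservoir $9,500. Remaining pool $255.
Remaining pool split over remaining clients served 1,408: Lakeview Interchange 220.59 → $220; South Greenway 34.41 → $35.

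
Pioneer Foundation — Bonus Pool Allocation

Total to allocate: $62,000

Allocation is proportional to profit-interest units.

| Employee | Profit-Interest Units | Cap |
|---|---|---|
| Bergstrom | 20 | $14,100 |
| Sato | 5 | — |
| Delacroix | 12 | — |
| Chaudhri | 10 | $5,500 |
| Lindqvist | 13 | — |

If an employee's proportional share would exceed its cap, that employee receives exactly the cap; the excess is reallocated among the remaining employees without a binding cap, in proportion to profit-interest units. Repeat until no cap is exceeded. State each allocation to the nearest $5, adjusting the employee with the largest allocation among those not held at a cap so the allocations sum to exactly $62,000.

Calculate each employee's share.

Bergstrom: $14,100 · Sato: $7,065 · Delacroix: $16,960 · Chaudhri: $5,500 · Lindqvist: $18,375

Combined profit-interest units = 60.
Unconstrained shares: Bergstrom 20,666.67; Sato 5,166.67; Delacroix 12,400.00; Chaudhri 10,333.33; Lindqvist 13,433.33.
Cap binds for Bergstrom ($14,100), Chaudhri ($5,500); balance $42,400 reallocated over remaining profit-interest units 30.
Redistributed shares: Sato 7,066.67 → $7,065; Delacroix 16,960.00 → $16,960; Lindqvist 18,373.33 → $18,375.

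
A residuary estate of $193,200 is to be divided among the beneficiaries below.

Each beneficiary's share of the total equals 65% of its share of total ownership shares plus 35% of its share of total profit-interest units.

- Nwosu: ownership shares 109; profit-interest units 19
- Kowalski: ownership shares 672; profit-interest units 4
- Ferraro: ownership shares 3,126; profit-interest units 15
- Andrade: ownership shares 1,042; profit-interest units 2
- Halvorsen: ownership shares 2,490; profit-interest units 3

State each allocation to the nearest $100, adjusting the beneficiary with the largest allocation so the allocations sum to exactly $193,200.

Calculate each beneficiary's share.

Ownership shares total 7,439; profit-interest units total 43.
Combined weights (65% ownership shares + 35% profit-interest units): Nwosu 0.1642; Kowalski 0.0913; Ferraro 0.3952; Andrade 0.1073; Halvorsen 0.2420.
Pro-rata amounts: Nwosu 31,718.67; Kowalski 17,634.47; Ferraro 76,359.32; Andrade 20,735.43; Halvorsen 46,752.11.
After rounding ($100): Nwosu $31,700; Kowalski $17,600; Ferraro $76,400; Andrade $20,700; Halvorsen $46,800. Sum = $193,200.
Sum already equals the total — no adjustment.

Nwosu: $31,700 | Kowalski: $17,600 | Ferraro: $76,400 | Andrade: $20,700 | Halvorsen: $46,800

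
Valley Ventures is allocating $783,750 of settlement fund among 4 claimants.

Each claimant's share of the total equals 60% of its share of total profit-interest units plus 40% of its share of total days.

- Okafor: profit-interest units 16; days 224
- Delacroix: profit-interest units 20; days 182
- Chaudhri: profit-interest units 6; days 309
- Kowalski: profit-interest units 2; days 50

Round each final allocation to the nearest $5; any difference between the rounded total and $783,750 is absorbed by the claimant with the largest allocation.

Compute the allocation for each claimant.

Okafor: $262,795 | Delacroix: $288,335 | Chaudhri: $190,755 | Kowalski: $41,865

Totals — profit-interest units 44, days 765.
Blended shares (60% profit-interest units + 40% days): Okafor 0.3353; Delacroix 0.3679; Chaudhri 0.2434; Kowalski 0.0534.
Raw shares: Okafor 262,796.08; Delacroix 288,334.31; Chaudhri 190,754.41; Kowalski 41,865.20.
Rounded to nearest $5: Okafor $262,795; Delacroix $288,335; Chaudhri $190,755; Kowalski $41,865. Sum = $783,750.
Rounded total matches; no reconciliation needed.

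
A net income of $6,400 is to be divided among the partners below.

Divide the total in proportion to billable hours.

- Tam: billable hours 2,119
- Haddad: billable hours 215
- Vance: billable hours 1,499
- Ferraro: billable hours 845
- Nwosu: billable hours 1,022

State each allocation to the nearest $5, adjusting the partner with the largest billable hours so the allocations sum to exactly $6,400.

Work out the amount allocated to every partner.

Tam: $2,375 · Haddad: $240 · Vance: $1,685 · Ferraro: $950 · Nwosu: $1,150

Combined billable hours = 5,700.
Proportional shares: Tam 2,119/5,700 × $6,400 = 2,379.23; Haddad 215/5,700 × $6,400 = 241.40; Vance 1,499/5,700 × $6,400 = 1,683.09; Ferraro 845/5,700 × $6,400 = 948.77; Nwosu 1,022/5,700 × $6,400 = 1,147.51.
Rounded to nearest $5: Tam $2,380; Haddad $240; Vance $1,685; Ferraro $950; Nwosu $1,150. Sum = $6,405.
Difference $6,400 − $6,405 = −$5 applied to largest billable hours (Tam): Tam becomes $2,375.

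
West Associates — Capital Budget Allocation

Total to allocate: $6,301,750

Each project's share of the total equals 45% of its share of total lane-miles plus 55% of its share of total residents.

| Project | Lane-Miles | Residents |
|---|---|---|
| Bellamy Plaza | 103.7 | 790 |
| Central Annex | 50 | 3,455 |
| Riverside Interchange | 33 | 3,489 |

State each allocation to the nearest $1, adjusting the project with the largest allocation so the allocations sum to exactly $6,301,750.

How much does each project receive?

Totals — lane-miles 186.7, residents 7,734.
Combined weights (45% lane-miles + 55% residents): Bellamy Plaza 0.3061; Central Annex 0.3662; Riverside Interchange 0.3277.
Unrounded shares: Bellamy Plaza 1,929,135.44; Central Annex 2,307,795.35; Riverside Interchange 2,064,819.21.
After rounding ($1): Bellamy Plaza $1,929,135; Central Annex $2,307,795; Riverside Interchange $2,064,819. Sum = $6,301,749.
Difference $6,301,750 − $6,301,749 = +$1 applied to largest allocation (Central Annex): Central Annex becomes $2,307,796.

Bellamy Plaza: $1,929,135 · Central Annex: $2,307,796 · Riverside Interchange: $2,064,819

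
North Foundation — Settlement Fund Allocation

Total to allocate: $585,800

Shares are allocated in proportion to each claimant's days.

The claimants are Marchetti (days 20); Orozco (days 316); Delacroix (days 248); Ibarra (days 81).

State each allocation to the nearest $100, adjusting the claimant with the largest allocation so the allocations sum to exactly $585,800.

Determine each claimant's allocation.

Days total: 665.
Unrounded shares: Marchetti 20/665 × $585,800 = 17,618.05; Orozco 316/665 × $585,800 = 278,365.11; Delacroix 248/665 × $585,800 = 218,463.76; Ibarra 81/665 × $585,800 = 71,353.08.
After rounding ($100): Marchetti $17,600; Orozco $278,400; Delacroix $218,500; Ibarra $71,400. Sum = $585,900.
Difference $585,800 − $585,900 = −$100 applied to largest allocation (Orozco): Orozco becomes $278,300.

Marchetti: $17,600 | Orozco: $278,300 | Delacroix: $218,500 | Ibarra: $71,400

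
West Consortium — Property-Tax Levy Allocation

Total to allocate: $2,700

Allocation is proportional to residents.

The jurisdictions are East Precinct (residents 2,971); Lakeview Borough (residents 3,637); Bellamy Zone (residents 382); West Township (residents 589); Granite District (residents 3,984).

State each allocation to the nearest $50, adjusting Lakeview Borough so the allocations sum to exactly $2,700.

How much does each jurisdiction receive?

East Precinct: $700 · Lakeview Borough: $800 · Bellamy Zone: $100 · West Township: $150 · Granite District: $950

Residents total: 11,563.
Unrounded shares: East Precinct 2,971/11,563 × $2,700 = 693.74; Lakeview Borough 3,637/11,563 × $2,700 = 849.25; Bellamy Zone 382/11,563 × $2,700 = 89.20; West Township 589/11,563 × $2,700 = 137.53; Granite District 3,984/11,563 × $2,700 = 930.28.
At nearest $50: East Precinct $700; Lakeview Borough $850; Bellamy Zone $100; West Township $150; Granite District $950. Sum = $2,750.
Difference $2,700 − $2,750 = −$50 applied to Lakeview Borough: Lakeview Borough becomes $800.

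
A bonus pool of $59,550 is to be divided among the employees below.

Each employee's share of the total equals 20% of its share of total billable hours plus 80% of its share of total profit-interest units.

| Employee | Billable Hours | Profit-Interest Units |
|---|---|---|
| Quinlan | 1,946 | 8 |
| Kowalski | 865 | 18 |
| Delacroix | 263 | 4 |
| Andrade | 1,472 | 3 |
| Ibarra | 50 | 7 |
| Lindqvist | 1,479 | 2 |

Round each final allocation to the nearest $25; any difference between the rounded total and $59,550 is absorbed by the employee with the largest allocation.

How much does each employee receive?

Quinlan: $12,900 · Kowalski: $22,075 · Delacroix: $5,050 · Andrade: $6,300 · Ibarra: $8,050 · Lindqvist: $5,175

Billable hours total 6,075; profit-interest units total 42.
Combined weights (20% billable hours + 80% profit-interest units): Quinlan 0.2164; Kowalski 0.3713; Delacroix 0.0848; Andrade 0.1056; Ibarra 0.1350; Lindqvist 0.0868.
Proportional shares: Quinlan 12,889.41; Kowalski 22,112.97; Delacroix 5,052.75; Andrade 6,288.70; Ibarra 8,038.02; Lindqvist 5,168.14.
Rounded to nearest $25: Quinlan $12,900; Kowalski $22,125; Delacroix $5,050; Andrade $6,300; Ibarra $8,050; Lindqvist $5,175. Sum = $59,600.
Difference $59,550 − $59,600 = −$50 applied to largest allocation (Kowalski): Kowalski becomes $22,075.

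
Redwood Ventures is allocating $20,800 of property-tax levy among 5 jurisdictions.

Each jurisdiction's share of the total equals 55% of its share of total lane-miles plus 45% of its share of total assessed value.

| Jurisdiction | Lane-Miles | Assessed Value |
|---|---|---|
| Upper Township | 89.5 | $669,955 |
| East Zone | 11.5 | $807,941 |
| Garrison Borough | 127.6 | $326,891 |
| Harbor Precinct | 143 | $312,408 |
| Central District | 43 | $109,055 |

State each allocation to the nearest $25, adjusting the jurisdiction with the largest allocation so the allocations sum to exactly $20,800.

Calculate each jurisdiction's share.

Upper Township: $5,275 · East Zone: $3,725 · Garrison Borough: $4,900 · Harbor Precinct: $5,250 · Central District: $1,650

Lane-miles total 414.6; assessed value total 2,226,250.
Blended shares (55% lane-miles + 45% assessed value): Upper Township 0.2541; East Zone 0.1786; Garrison Borough 0.2353; Harbor Precinct 0.2528; Central District 0.0791.
Unrounded shares: Upper Township 5,286.31; East Zone 3,714.21; Garrison Borough 4,895.22; Harbor Precinct 5,259.26; Central District 1,645.00.
Rounded to nearest $25: Upper Township $5,275; East Zone $3,725; Garrison Borough $4,900; Harbor Precinct $5,250; Central District $1,650. Sum = $20,800.
Rounded total matches; no reconciliation needed.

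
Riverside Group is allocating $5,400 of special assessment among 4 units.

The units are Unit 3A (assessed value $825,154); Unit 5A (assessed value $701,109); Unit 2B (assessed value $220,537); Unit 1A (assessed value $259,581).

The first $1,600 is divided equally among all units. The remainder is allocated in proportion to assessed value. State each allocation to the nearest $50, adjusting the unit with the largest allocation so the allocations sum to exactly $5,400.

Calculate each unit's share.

Unit 3A: $1,950 · Unit 5A: $1,750 · Unit 2B: $800 · Unit 1A: $900

$1,600 shared equally gives $400 per unit.
Remainder $3,800 by assessed value (total 2,006,381): Unit 3A 1,562.81 → $1,550; Unit 5A 1,327.87 → $1,350; Unit 2B 417.69 → $400; Unit 1A 491.64 → $500.
Totals: Unit 3A $400 + $1,550 = $1,950; Unit 5A $400 + $1,350 = $1,750; Unit 2B $400 + $400 = $800; Unit 1A $400 + $500 = $900.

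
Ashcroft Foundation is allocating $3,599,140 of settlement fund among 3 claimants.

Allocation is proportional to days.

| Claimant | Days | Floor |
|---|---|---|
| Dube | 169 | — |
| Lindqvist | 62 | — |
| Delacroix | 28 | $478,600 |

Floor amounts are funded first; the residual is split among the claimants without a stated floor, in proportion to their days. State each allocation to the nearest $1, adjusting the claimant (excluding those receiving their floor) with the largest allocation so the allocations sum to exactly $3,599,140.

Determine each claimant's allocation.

Fund the minimums — Delacroix $478,600. Residual $3,120,540.
Residual split over remaining days 231: Dube 2,282,992.47 → $2,282,992; Lindqvist 837,547.53 → $837,548.

Dube: $2,282,992; Lindqvist: $837,548; Delacroix: $478,600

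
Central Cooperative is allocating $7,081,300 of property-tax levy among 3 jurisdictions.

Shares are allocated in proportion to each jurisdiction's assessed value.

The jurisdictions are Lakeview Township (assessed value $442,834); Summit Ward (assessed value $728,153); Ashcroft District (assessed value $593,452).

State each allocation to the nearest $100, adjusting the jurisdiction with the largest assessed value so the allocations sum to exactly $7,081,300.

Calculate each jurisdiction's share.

Lakeview Township: $1,777,200 | Summit Ward: $2,922,400 | Ashcroft District: $2,381,700

Combined assessed value = 442,834 + 728,153 + 593,452 = 1,764,439.
Raw shares: Lakeview Township 1,777,245.01; Summit Ward 2,922,328.20; Ashcroft District 2,381,726.80.
At nearest $100: Lakeview Township $1,777,200; Summit Ward $2,922,300; Ashcroft District $2,381,700. Sum = $7,081,200.
Difference $7,081,300 − $7,081,200 = +$100 applied to largest assessed value (Summit Ward): Summit Ward becomes $2,922,400.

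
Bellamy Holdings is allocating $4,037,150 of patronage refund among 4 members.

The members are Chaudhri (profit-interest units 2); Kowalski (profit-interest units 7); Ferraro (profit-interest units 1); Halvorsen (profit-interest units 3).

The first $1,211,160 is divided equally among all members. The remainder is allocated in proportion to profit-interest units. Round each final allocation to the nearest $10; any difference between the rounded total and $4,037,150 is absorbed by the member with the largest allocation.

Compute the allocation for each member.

Chaudhri: $737,560 · Kowalski: $1,824,480 · Ferraro: $520,170 · Halvorsen: $954,940

Equal tier: $1,211,160 ÷ 4 = $302,790 apiece.
Remainder $2,825,990 by profit-interest units (total 13): Chaudhri 434,767.69 → $434,770; Kowalski 1,521,686.92 → $1,521,690; Ferraro 217,383.85 → $217,380; Halvorsen 652,151.54 → $652,150.
Totals: Chaudhri $302,790 + $434,770 = $737,560; Kowalski $302,790 + $1,521,690 = $1,824,480; Ferraro $302,790 + $217,380 = $520,170; Halvorsen $302,790 + $652,150 = $954,940.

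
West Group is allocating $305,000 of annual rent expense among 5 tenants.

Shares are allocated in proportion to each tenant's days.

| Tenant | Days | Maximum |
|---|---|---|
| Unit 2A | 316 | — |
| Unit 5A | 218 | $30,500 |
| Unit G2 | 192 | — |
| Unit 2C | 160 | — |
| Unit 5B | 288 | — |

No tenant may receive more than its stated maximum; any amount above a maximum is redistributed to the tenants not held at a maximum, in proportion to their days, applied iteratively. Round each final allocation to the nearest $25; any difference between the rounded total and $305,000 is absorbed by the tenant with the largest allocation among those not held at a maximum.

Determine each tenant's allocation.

Unit 2A: $90,725 | Unit 5A: $30,500 | Unit G2: $55,125 | Unit 2C: $45,950 | Unit 5B: $82,700

Days total: 1,174.
Unconstrained shares: Unit 2A 82,095.40; Unit 5A 56,635.43; Unit G2 49,880.75; Unit 2C 41,567.29; Unit 5B 74,821.12.
Capped: Unit 5A ($30,500); remaining pool $274,500 reallocated over remaining days 956.
Shares after redistribution: Unit 2A 90,734.31 → $90,725; Unit G2 55,129.71 → $55,125; Unit 2C 45,941.42 → $45,950; Unit 5B 82,694.56 → $82,700.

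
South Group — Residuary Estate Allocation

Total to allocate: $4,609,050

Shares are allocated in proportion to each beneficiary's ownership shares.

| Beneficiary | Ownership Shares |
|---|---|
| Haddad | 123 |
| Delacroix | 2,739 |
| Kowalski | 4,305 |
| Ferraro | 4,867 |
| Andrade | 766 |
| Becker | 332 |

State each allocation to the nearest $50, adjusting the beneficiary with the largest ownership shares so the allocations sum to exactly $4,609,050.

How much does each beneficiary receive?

Haddad: $43,150 · Delacroix: $961,350 · Kowalski: $1,510,950 · Ferraro: $1,708,250 · Andrade: $268,850 · Becker: $116,500

Total ownership shares = 13,132.
Raw shares: Haddad 123/13,132 × $4,609,050 = 43,170.36; Delacroix 2,739/13,132 × $4,609,050 = 961,330.18; Kowalski 4,305/13,132 × $4,609,050 = 1,510,962.55; Ferraro 4,867/13,132 × $4,609,050 = 1,708,212.48; Andrade 766/13,132 × $4,609,050 = 268,849.55; Becker 332/13,132 × $4,609,050 = 116,524.87.
After rounding ($50): Haddad $43,150; Delacroix $961,350; Kowalski $1,510,950; Ferraro $1,708,200; Andrade $268,850; Becker $116,500. Sum = $4,609,000.
Difference $4,609,050 − $4,609,000 = +$50 applied to largest ownership shares (Ferraro): Ferraro becomes $1,708,250.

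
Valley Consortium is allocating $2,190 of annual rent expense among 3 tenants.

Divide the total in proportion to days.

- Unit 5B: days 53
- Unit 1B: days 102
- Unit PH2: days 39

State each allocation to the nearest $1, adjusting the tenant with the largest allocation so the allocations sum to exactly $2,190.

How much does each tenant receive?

Combined days = 194.
Pro-rata amounts: Unit 5B 53/194 × $2,190 = 598.30; Unit 1B 102/194 × $2,190 = 1,151.44; Unit PH2 39/194 × $2,190 = 440.26.
At nearest $1: Unit 5B $598; Unit 1B $1,151; Unit PH2 $440. Sum = $2,189.
Difference $2,190 − $2,189 = +$1 applied to largest allocation (Unit 1B): Unit 1B becomes $1,152.

Unit 5B: $598 | Unit 1B: $1,152 | Unit PH2: $440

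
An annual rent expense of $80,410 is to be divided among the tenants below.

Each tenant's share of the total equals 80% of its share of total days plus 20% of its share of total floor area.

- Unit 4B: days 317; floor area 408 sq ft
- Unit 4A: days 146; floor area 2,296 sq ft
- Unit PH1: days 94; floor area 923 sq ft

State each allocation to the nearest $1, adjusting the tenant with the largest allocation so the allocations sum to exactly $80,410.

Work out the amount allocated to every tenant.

Unit 4B: $38,419 · Unit 4A: $27,042 · Unit PH1: $14,949

Days total 557; floor area total 3,627.
Composite weights (80% days + 20% floor area): Unit 4B 0.4778; Unit 4A 0.3363; Unit PH1 0.1859.
Pro-rata amounts: Unit 4B 38,419.43; Unit 4A 27,041.95; Unit PH1 14,948.62.
Rounded to nearest $1: Unit 4B $38,419; Unit 4A $27,042; Unit PH1 $14,949. Sum = $80,410.
No rounding difference to absorb.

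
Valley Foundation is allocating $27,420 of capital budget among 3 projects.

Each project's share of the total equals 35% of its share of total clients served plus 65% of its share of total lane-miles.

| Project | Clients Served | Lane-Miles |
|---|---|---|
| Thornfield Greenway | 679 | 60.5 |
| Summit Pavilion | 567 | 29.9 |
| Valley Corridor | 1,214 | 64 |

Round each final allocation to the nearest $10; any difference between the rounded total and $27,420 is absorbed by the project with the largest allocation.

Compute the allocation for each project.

Thornfield Greenway: $9,630; Summit Pavilion: $5,660; Valley Corridor: $12,130

Clients served total 2,460; lane-miles total 154.4.
Blended shares (35% clients served + 65% lane-miles): Thornfield Greenway 0.3513; Summit Pavilion 0.2065; Valley Corridor 0.4422.
Raw shares: Thornfield Greenway 9,632.68; Summit Pavilion 5,663.47; Valley Corridor 12,123.85.
At nearest $10: Thornfield Greenway $9,630; Summit Pavilion $5,660; Valley Corridor $12,120. Sum = $27,410.
Difference $27,420 − $27,410 = +$10 applied to largest allocation (Valley Corridor): Valley Corridor becomes $12,130.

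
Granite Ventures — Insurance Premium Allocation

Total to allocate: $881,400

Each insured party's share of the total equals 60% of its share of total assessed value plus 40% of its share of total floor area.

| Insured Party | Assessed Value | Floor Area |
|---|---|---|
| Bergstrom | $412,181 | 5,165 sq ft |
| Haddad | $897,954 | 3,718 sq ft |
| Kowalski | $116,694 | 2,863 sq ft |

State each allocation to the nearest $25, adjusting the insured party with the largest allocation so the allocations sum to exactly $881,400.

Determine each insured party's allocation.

Bergstrom: $307,800 | Haddad: $444,425 | Kowalski: $129,175

Assessed value total 1,426,829; floor area total 11,746.
Composite weights (60% assessed value + 40% floor area): Bergstrom 0.3492; Haddad 0.5042; Kowalski 0.1466.
Proportional shares: Bergstrom 307,799.94; Haddad 444,414.71; Kowalski 129,185.35.
At nearest $25: Bergstrom $307,800; Haddad $444,425; Kowalski $129,175. Sum = $881,400.
No rounding difference to absorb.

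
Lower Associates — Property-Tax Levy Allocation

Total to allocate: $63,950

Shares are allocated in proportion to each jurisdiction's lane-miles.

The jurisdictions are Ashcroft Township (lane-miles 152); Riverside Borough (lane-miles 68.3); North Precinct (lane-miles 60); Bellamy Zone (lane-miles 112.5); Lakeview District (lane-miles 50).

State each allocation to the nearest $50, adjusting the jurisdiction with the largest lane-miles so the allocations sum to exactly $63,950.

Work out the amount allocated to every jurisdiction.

Sum of lane-miles: 442.8.
Unrounded shares: Ashcroft Township 152/442.8 × $63,950 = 21,952.12; Riverside Borough 68.3/442.8 × $63,950 = 9,864.01; North Precinct 60/442.8 × $63,950 = 8,665.31; Bellamy Zone 112.5/442.8 × $63,950 = 16,247.46; Lakeview District 50/442.8 × $63,950 = 7,221.09.
At nearest $50: Ashcroft Township $21,950; Riverside Borough $9,850; North Precinct $8,650; Bellamy Zone $16,250; Lakeview District $7,200. Sum = $63,900.
Difference $63,950 − $63,900 = +$50 applied to largest lane-miles (Ashcroft Township): Ashcroft Township becomes $22,000.

Ashcroft Township: $22,000 | Riverside Borough: $9,850 | North Precinct: $8,650 | Bellamy Zone: $16,250 | Lakeview District: $7,200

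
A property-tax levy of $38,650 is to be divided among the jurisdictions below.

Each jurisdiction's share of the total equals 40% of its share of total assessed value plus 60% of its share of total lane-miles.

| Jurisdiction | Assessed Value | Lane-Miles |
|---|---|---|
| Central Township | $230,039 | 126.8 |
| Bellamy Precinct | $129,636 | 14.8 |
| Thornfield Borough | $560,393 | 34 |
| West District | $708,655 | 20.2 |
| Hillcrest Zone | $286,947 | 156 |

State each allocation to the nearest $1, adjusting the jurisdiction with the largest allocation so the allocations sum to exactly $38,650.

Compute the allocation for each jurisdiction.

Assessed value total 1,915,670; lane-miles total 351.8.
Blended shares (40% assessed value + 60% lane-miles): Central Township 0.2643; Bellamy Precinct 0.0523; Thornfield Borough 0.1750; West District 0.1824; Hillcrest Zone 0.3260.
Pro-rata amounts: Central Township 10,214.90; Bellamy Precinct 2,021.79; Thornfield Borough 6,763.75; West District 7,050.59; Hillcrest Zone 12,598.97.
After rounding ($1): Central Township $10,215; Bellamy Precinct $2,022; Thornfield Borough $6,764; West District $7,051; Hillcrest Zone $12,599. Sum = $38,651.
Difference $38,650 − $38,651 = −$1 applied to largest allocation (Hillcrest Zone): Hillcrest Zone becomes $12,598.

Central Township: $10,215; Bellamy Precinct: $2,022; Thornfield Borough: $6,764; West District: $7,051; Hillcrest Zone: $12,598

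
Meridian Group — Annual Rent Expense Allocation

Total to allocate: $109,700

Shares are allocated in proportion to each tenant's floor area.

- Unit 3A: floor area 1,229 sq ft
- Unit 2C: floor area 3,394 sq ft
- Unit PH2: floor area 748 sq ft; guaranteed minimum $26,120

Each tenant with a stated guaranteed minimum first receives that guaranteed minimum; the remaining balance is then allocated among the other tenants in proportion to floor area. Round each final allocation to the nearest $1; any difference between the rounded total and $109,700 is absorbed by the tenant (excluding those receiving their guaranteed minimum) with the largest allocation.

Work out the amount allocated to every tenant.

Unit 3A: $22,219 | Unit 2C: $61,361 | Unit PH2: $26,120

Minimums first: Unit PH2 $26,120. Remaining pool $83,580.
Remaining pool split over remaining floor area 4,623: Unit 3A 22,219.30 → $22,219; Unit 2C 61,360.70 → $61,361.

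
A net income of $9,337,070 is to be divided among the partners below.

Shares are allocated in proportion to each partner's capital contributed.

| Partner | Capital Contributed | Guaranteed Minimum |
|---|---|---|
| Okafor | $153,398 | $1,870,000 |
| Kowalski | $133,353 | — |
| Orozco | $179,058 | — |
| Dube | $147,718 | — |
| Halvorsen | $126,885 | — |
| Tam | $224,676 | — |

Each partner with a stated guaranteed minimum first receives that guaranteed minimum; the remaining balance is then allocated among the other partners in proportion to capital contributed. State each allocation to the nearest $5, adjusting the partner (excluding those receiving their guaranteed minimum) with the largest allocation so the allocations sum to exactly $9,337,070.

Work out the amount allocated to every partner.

Fund the minimums — Okafor $1,870,000. Residual $7,467,070.
Residual split over remaining capital contributed 811,690: Kowalski 1,226,769.07 → $1,226,770; Orozco 1,647,228.15 → $1,647,230; Dube 1,358,918.61 → $1,358,920; Halvorsen 1,167,267.28 → $1,167,265; Tam 2,066,886.89 → $2,066,885.

Okafor: $1,870,000 · Kowalski: $1,226,770 · Orozco: $1,647,230 · Dube: $1,358,920 · Halvorsen: $1,167,265 · Tam: $2,066,885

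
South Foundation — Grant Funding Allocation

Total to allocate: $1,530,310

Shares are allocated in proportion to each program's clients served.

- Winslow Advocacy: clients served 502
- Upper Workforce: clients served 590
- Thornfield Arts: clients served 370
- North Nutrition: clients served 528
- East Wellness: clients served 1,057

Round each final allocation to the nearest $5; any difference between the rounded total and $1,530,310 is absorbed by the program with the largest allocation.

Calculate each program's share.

Winslow Advocacy: $252,120 | Upper Workforce: $296,320 | Thornfield Arts: $185,825 | North Nutrition: $265,180 | East Wellness: $530,865

Total clients served = 3,047.
Pro-rata amounts: Winslow Advocacy 502/3,047 × $1,530,310 = 252,121.96; Upper Workforce 590/3,047 × $1,530,310 = 296,318.64; Thornfield Arts 370/3,047 × $1,530,310 = 185,826.94; North Nutrition 528/3,047 × $1,530,310 = 265,180.07; East Wellness 1,057/3,047 × $1,530,310 = 530,862.38.
At nearest $5: Winslow Advocacy $252,120; Upper Workforce $296,320; Thornfield Arts $185,825; North Nutrition $265,180; East Wellness $530,860. Sum = $1,530,305.
Difference $1,530,310 − $1,530,305 = +$5 applied to largest allocation (East Wellness): East Wellness becomes $530,865.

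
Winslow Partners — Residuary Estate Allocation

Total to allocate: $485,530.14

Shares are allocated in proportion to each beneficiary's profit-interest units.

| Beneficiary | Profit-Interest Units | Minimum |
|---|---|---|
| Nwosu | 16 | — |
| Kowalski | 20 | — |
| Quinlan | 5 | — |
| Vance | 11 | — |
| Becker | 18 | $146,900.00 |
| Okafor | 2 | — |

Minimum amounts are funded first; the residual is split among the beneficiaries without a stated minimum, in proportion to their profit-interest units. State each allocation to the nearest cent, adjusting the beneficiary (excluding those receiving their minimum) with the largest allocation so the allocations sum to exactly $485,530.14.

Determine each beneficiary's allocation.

Fund the minimums — Becker $146,900.00. Residual $338,630.14.
Residual split over remaining profit-interest units 54: Nwosu 100,334.8563 → $100,334.86; Kowalski 125,418.5704 → $125,418.57; Quinlan 31,354.6426 → $31,354.64; Vance 68,980.2137 → $68,980.21; Okafor 12,541.8570 → $12,541.86.

Nwosu: $100,334.86; Kowalski: $125,418.57; Quinlan: $31,354.64; Vance: $68,980.21; Becker: $146,900.00; Okafor: $12,541.86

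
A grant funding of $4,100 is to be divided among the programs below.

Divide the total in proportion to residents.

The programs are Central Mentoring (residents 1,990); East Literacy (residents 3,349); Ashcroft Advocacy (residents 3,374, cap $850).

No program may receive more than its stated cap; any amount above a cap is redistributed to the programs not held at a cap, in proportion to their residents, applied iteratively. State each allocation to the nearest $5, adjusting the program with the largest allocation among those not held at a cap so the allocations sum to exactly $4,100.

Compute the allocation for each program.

Central Mentoring: $1,210 | East Literacy: $2,040 | Ashcroft Advocacy: $850

Sum of residents: 8,713.
Pro-rata shares before constraints: Central Mentoring 936.42; East Literacy 1,575.91; Ashcroft Advocacy 1,587.67.
Cap binds for Ashcroft Advocacy ($850); remaining pool $3,250 reallocated over remaining residents 5,339.
Remaining shares: Central Mentoring 1,211.37 → $1,210; East Literacy 2,038.63 → $2,040.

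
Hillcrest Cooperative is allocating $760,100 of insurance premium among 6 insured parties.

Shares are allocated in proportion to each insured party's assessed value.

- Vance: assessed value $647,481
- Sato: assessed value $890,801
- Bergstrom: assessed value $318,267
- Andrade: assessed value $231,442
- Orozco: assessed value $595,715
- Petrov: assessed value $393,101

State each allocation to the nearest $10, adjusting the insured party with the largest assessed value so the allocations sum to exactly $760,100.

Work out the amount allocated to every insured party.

Combined assessed value = 647,481 + 890,801 + 318,267 + 231,442 + 595,715 + 393,101 = 3,076,807.
Raw shares: Vance 159,954.88; Sato 220,065.10; Bergstrom 78,625.26; Andrade 57,175.85; Orozco 147,166.52; Petrov 97,112.39.
At nearest $10: Vance $159,950; Sato $220,070; Bergstrom $78,630; Andrade $57,180; Orozco $147,170; Petrov $97,110. Sum = $760,110.
Difference $760,100 − $760,110 = −$10 applied to largest assessed value (Sato): Sato becomes $220,060.

Vance: $159,950; Sato: $220,060; Bergstrom: $78,630; Andrade: $57,180; Orozco: $147,170; Petrov: $97,110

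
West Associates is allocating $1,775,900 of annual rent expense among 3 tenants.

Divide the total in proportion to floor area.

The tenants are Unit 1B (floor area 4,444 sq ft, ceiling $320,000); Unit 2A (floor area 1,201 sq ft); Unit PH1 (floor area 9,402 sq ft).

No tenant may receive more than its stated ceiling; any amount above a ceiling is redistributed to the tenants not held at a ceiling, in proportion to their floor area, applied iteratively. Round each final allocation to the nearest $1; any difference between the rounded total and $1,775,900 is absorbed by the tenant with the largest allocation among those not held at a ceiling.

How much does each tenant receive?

Unit 1B: $320,000 | Unit 2A: $164,910 | Unit PH1: $1,290,990

Total floor area = 15,047.
Pro-rata shares before constraints: Unit 1B 524,496.55; Unit 2A 141,746.26; Unit PH1 1,109,657.19.
Cap binds for Unit 1B ($320,000); remaining pool $1,455,900 reallocated over remaining floor area 10,603.
Redistributed shares: Unit 2A 164,909.54 → $164,910; Unit PH1 1,290,990.46 → $1,290,990.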